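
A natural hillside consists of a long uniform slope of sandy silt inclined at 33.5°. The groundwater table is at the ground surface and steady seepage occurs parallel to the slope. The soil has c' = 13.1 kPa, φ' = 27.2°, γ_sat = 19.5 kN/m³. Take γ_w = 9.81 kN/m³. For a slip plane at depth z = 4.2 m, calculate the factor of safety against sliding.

With seepage parallel to the slope and the water table at the surface, the effective normal stress on the slip plane uses the buoyant unit weight γ' = γ_sat − γ_w while the driving shear stress uses γ_sat:
FS = [c' + γ' z cos²β tanφ'] / [γ_sat z sinβ cosβ]
γ' = 19.5 − 9.81 = 9.69 kN/m³
Numerator = 13.1 + 9.69·4.2·cos²33.5°·tan27.2° = 13.1 + 9.69·4.2·0.6954·0.5139 = 27.644 kPa
Denominator = 19.5·4.2·sin33.5°·cos33.5° = 19.5·4.2·0.5519·0.8339 = 37.695 kPa
FS = 27.644 / 37.695 = 0.733

FS = 0.73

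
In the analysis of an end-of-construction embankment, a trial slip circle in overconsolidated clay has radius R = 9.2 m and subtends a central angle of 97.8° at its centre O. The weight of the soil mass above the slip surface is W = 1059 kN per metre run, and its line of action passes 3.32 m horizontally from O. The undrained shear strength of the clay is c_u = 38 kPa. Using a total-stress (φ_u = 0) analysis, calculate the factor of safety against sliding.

Taking moments about the centre O, the resisting moment is provided by the undrained shear strength acting along the arc:
Arc length L_a = R·θ = 9.2·(97.8°·π/180) = 9.2·1.7069 = 15.70 m
M_R = c_u·L_a·R = 38·15.70·9.2 = 5490.0 kN·m/m
M_D = W·d = 1059·3.32 = 3515.9 kN·m/m
FS = M_R / M_D = 5490.0 / 3515.9 = 1.561

FS = 1.56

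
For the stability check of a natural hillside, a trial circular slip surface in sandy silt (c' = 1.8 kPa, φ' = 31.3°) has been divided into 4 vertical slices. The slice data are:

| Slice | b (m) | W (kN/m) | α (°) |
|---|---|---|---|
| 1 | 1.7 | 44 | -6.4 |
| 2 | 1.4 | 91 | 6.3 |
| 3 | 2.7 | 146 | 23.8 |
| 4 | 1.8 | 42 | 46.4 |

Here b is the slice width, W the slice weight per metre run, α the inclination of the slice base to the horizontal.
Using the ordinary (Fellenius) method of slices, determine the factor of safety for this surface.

Ordinary method of slices: FS = Σ[c'·Δl_i + (W_i cosα_i)·tanφ'] / Σ W_i sinα_i, with Δl_i = b_i / cosα_i.
Slice 1: Δl = 1.7/cos(-6.4°) = 1.711 m; N'_1 = 44·cos(-6.4°) = 43.7; c'Δl = 3.08; W sinα = -4.9
Slice 2: Δl = 1.4/cos6.3° = 1.409 m; N'_2 = 91·cos6.3° = 90.5; c'Δl = 2.54; W sinα = 10.0
Slice 3: Δl = 2.7/cos23.8° = 2.951 m; N'_3 = 146·cos23.8° = 133.6; c'Δl = 5.31; W sinα = 58.9
Slice 4: Δl = 1.8/cos46.4° = 2.610 m; N'_4 = 42·cos46.4° = 29.0; c'Δl = 4.70; W sinα = 30.4
Σc'Δl = 15.6 kN/m; ΣN' = 296.7 kN/m; ΣW sinα = 94.4 kN/m
Resisting = 15.6 + 296.7·tan31.3° = 15.6 + 180.4 = 196.0 kN/m
FS = 196.0 / 94.4 = 2.076

FS = 2.08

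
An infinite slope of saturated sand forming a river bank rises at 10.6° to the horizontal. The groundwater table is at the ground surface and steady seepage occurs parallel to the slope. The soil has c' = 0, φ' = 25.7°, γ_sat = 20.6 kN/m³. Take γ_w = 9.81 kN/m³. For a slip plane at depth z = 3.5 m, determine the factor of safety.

FS = 1.35

With seepage parallel to the slope and the water table at the surface, the effective normal stress on the slip plane uses the buoyant unit weight γ' = γ_sat − γ_w while the driving shear stress uses γ_sat:
FS = [c' + γ' z cos²β tanφ'] / [γ_sat z sinβ cosβ]
(For c' = 0 this reduces to FS = (γ'/γ_sat)·tanφ'/tanβ.)
γ' = 20.6 − 9.81 = 10.79 kN/m³
Numerator = 0.0 + 10.79·3.5·cos²10.6°·tan25.7° = 0.0 + 10.79·3.5·0.9662·0.4813 = 17.560 kPa
Denominator = 20.6·3.5·sin10.6°·cos10.6° = 20.6·3.5·0.1840·0.9829 = 13.037 kPa
FS = 17.560 / 13.037 = 1.347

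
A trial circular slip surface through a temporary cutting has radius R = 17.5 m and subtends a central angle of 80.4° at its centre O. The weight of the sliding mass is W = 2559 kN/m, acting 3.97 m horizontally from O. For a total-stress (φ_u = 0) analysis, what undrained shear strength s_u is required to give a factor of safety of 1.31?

s_u = 31.0 kPa

FS = s_u·L_a·R / (W·d), so s_u = FS·W·d / (L_a·R).
Arc length L_a = R·θ = 17.5·(80.4°·π/180) = 17.5·1.4032 = 24.56 m
s_u = 1.31·2559·3.97 / (24.56·17.5) = 13308.6 / 429.74 = 30.97 kPa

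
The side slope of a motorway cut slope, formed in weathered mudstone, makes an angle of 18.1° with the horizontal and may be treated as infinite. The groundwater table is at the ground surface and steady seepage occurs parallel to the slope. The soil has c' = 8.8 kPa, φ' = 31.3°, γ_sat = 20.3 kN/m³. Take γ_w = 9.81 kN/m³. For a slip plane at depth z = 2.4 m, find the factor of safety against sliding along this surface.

With seepage parallel to the slope and the water table at the surface, the effective normal stress on the slip plane uses the buoyant unit weight γ' = γ_sat − γ_w while the driving shear stress uses γ_sat:
FS = [c' + γ' z cos²β tanφ'] / [γ_sat z sinβ cosβ]
γ' = 20.3 − 9.81 = 10.49 kN/m³
Numerator = 8.8 + 10.49·2.4·cos²18.1°·tan31.3° = 8.8 + 10.49·2.4·0.9035·0.6080 = 22.630 kPa
Denominator = 20.3·2.4·sin18.1°·cos18.1° = 20.3·2.4·0.3107·0.9505 = 14.387 kPa
FS = 22.630 / 14.387 = 1.573

FS = 1.57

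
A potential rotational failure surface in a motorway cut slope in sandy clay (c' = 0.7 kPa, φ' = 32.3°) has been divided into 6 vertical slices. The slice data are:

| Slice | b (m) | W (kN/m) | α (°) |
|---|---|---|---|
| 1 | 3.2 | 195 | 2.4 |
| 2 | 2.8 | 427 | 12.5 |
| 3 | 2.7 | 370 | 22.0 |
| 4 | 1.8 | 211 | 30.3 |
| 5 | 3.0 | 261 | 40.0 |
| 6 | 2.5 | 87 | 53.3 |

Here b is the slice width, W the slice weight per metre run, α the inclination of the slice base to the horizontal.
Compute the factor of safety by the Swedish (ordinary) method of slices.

Ordinary method of slices: FS = Σ[c'·Δl_i + (W_i cosα_i)·tanφ'] / Σ W_i sinα_i, with Δl_i = b_i / cosα_i.
Slice 1: Δl = 3.2/cos2.4° = 3.203 m; N'_1 = 195·cos2.4° = 194.8; c'Δl = 2.24; W sinα = 8.2
Slice 2: Δl = 2.8/cos12.5° = 2.868 m; N'_2 = 427·cos12.5° = 416.9; c'Δl = 2.01; W sinα = 92.4
Slice 3: Δl = 2.7/cos22.0° = 2.912 m; N'_3 = 370·cos22.0° = 343.1; c'Δl = 2.04; W sinα = 138.6
Slice 4: Δl = 1.8/cos30.3° = 2.085 m; N'_4 = 211·cos30.3° = 182.2; c'Δl = 1.46; W sinα = 106.5
Slice 5: Δl = 3.0/cos40.0° = 3.916 m; N'_5 = 261·cos40.0° = 199.9; c'Δl = 2.74; W sinα = 167.8
Slice 6: Δl = 2.5/cos53.3° = 4.183 m; N'_6 = 87·cos53.3° = 52.0; c'Δl = 2.93; W sinα = 69.8
Σc'Δl = 13.4 kN/m; ΣN' = 1388.9 kN/m; ΣW sinα = 583.2 kN/m
Resisting = 13.4 + 1388.9·tan32.3° = 13.4 + 878.0 = 891.4 kN/m
FS = 891.4 / 583.2 = 1.529

FS = 1.53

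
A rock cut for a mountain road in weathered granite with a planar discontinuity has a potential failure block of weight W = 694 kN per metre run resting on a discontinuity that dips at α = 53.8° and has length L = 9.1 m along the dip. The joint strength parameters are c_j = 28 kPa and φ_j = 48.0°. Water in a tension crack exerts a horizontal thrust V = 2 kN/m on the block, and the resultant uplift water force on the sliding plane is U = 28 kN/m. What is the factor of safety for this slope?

FS = 1.21

Resolving the block weight along and normal to the plane and applying the Mohr–Coulomb strength on the joint:
N' = W cosα − U − V sinα = 694·cos53.8° − 28 − 2·sin53.8° = 380.3 kN/m
Driving force T = W sinα + V cosα = 694·sin53.8° + 2·cos53.8° = 561.2 kN/m
Resisting force R = c_j·L + N'·tanφ_j = 28·9.1 + 380.3·tan48.0° = 254.8 + 422.3 = 677.1 kN/m
FS = R / T = 677.1 / 561.2 = 1.207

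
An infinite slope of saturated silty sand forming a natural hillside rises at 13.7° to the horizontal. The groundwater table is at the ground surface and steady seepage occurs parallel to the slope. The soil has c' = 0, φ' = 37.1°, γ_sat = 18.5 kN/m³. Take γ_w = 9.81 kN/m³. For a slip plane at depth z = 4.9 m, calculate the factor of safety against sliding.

FS = 1.46

With seepage parallel to the slope and the water table at the surface, the effective normal stress on the slip plane uses the buoyant unit weight γ' = γ_sat − γ_w while the driving shear stress uses γ_sat:
FS = [c' + γ' z cos²β tanφ'] / [γ_sat z sinβ cosβ]
(For c' = 0 this reduces to FS = (γ'/γ_sat)·tanφ'/tanβ.)
γ' = 18.5 − 9.81 = 8.69 kN/m³
Numerator = 0.0 + 8.69·4.9·cos²13.7°·tan37.1° = 0.0 + 8.69·4.9·0.9439·0.7563 = 30.397 kPa
Denominator = 18.5·4.9·sin13.7°·cos13.7° = 18.5·4.9·0.2368·0.9715 = 20.859 kPa
FS = 30.397 / 20.859 = 1.457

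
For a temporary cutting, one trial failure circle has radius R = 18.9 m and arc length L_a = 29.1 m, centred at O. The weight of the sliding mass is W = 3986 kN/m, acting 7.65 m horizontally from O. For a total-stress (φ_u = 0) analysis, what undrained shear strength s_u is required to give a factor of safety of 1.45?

s_u = 80.4 kPa

FS = s_u·L_a·R / (W·d), so s_u = FS·W·d / (L_a·R).
s_u = 1.45·3986·7.65 / (29.10·18.9) = 44214.7 / 549.99 = 80.39 kPa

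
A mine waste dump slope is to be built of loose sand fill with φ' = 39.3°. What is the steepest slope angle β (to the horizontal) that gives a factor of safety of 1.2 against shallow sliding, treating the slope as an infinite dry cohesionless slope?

β = 34.3°

For an infinite dry cohesionless slope FS = tanφ'/tanβ, so tanβ = tanφ' / FS.
tanβ = tan39.3° / 1.2 = 0.8185 / 1.2 = 0.6821
β = arctan(0.6821) = 34.30°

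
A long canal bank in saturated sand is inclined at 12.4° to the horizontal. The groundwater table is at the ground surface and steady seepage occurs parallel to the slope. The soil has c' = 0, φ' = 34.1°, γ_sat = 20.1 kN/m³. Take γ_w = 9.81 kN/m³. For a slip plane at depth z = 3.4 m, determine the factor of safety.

FS = 1.58

With seepage parallel to the slope and the water table at the surface, the effective normal stress on the slip plane uses the buoyant unit weight γ' = γ_sat − γ_w while the driving shear stress uses γ_sat:
FS = [c' + γ' z cos²β tanφ'] / [γ_sat z sinβ cosβ]
(For c' = 0 this reduces to FS = (γ'/γ_sat)·tanφ'/tanβ.)
γ' = 20.1 − 9.81 = 10.29 kN/m³
Numerator = 0.0 + 10.29·3.4·cos²12.4°·tan34.1° = 0.0 + 10.29·3.4·0.9539·0.6771 = 22.595 kPa
Denominator = 20.1·3.4·sin12.4°·cos12.4° = 20.1·3.4·0.2147·0.9767 = 14.333 kPa
FS = 22.595 / 14.333 = 1.576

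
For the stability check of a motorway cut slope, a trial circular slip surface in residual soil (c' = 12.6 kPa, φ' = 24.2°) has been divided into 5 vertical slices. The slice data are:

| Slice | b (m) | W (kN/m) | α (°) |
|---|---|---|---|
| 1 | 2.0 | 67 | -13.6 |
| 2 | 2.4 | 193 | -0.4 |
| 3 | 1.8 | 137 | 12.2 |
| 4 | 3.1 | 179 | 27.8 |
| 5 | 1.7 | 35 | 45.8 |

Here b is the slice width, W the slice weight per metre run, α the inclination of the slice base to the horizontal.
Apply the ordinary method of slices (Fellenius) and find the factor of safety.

Ordinary method of slices: FS = Σ[c'·Δl_i + (W_i cosα_i)·tanφ'] / Σ W_i sinα_i, with Δl_i = b_i / cosα_i.
Slice 1: Δl = 2.0/cos(-13.6°) = 2.058 m; N'_1 = 67·cos(-13.6°) = 65.1; c'Δl = 25.93; W sinα = -15.8
Slice 2: Δl = 2.4/cos(-0.4°) = 2.400 m; N'_2 = 193·cos(-0.4°) = 193.0; c'Δl = 30.24; W sinα = -1.3
Slice 3: Δl = 1.8/cos12.2° = 1.842 m; N'_3 = 137·cos12.2° = 133.9; c'Δl = 23.20; W sinα = 29.0
Slice 4: Δl = 3.1/cos27.8° = 3.504 m; N'_4 = 179·cos27.8° = 158.3; c'Δl = 44.16; W sinα = 83.5
Slice 5: Δl = 1.7/cos45.8° = 2.438 m; N'_5 = 35·cos45.8° = 24.4; c'Δl = 30.72; W sinα = 25.1
Σc'Δl = 154.3 kN/m; ΣN' = 574.8 kN/m; ΣW sinα = 120.4 kN/m
Resisting = 154.3 + 574.8·tan24.2° = 154.3 + 258.3 = 412.6 kN/m
FS = 412.6 / 120.4 = 3.426

FS = 3.43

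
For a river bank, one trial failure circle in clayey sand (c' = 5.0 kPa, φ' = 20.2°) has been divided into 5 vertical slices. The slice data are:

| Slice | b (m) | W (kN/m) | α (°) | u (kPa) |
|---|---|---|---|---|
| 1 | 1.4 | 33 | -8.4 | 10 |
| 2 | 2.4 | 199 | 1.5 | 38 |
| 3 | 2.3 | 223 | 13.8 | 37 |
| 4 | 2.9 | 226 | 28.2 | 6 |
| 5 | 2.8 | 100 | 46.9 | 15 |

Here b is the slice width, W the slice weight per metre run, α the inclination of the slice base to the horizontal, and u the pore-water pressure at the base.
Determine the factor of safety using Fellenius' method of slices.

FS = 0.99

Ordinary method of slices: FS = Σ[c'·Δl_i + (W_i cosα_i − u_i·Δl_i)·tanφ'] / Σ W_i sinα_i, with Δl_i = b_i / cosα_i.
Slice 1: Δl = 1.4/cos(-8.4°) = 1.415 m; N'_1 = 33·cos(-8.4°) − 10·1.415 = 18.5; c'Δl = 7.08; W sinα = -4.8
Slice 2: Δl = 2.4/cos1.5° = 2.401 m; N'_2 = 199·cos1.5° − 38·2.401 = 107.7; c'Δl = 12.00; W sinα = 5.2
Slice 3: Δl = 2.3/cos13.8° = 2.368 m; N'_3 = 223·cos13.8° − 37·2.368 = 128.9; c'Δl = 11.84; W sinα = 53.2
Slice 4: Δl = 2.9/cos28.2° = 3.291 m; N'_4 = 226·cos28.2° − 6·3.291 = 179.4; c'Δl = 16.45; W sinα = 106.8
Slice 5: Δl = 2.8/cos46.9° = 4.098 m; N'_5 = 100·cos46.9° − 15·4.098 = 6.9; c'Δl = 20.49; W sinα = 73.0
Σc'Δl = 67.9 kN/m; ΣN' = 441.4 kN/m; ΣW sinα = 233.4 kN/m
Resisting = 67.9 + 441.4·tan20.2° = 67.9 + 162.4 = 230.3 kN/m
FS = 230.3 / 233.4 = 0.987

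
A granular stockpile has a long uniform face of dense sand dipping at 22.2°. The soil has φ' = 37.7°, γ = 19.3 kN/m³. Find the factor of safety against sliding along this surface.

FS = 1.89

For a dry cohesionless infinite slope the factor of safety is FS = tanφ' / tanβ.
FS = tan37.7° / tan22.2° = 0.7729 / 0.4081 = 1.894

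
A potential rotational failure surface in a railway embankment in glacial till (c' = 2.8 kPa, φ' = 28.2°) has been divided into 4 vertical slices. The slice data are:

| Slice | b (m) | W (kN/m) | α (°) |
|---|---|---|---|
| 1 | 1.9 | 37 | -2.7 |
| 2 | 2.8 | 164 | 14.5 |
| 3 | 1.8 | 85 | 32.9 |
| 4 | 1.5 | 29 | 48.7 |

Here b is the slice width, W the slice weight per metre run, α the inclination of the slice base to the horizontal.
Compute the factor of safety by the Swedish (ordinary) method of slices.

Ordinary method of slices: FS = Σ[c'·Δl_i + (W_i cosα_i)·tanφ'] / Σ W_i sinα_i, with Δl_i = b_i / cosα_i.
Slice 1: Δl = 1.9/cos(-2.7°) = 1.902 m; N'_1 = 37·cos(-2.7°) = 37.0; c'Δl = 5.33; W sinα = -1.7
Slice 2: Δl = 2.8/cos14.5° = 2.892 m; N'_2 = 164·cos14.5° = 158.8; c'Δl = 8.10; W sinα = 41.1
Slice 3: Δl = 1.8/cos32.9° = 2.144 m; N'_3 = 85·cos32.9° = 71.4; c'Δl = 6.00; W sinα = 46.2
Slice 4: Δl = 1.5/cos48.7° = 2.273 m; N'_4 = 29·cos48.7° = 19.1; c'Δl = 6.36; W sinα = 21.8
Σc'Δl = 25.8 kN/m; ΣN' = 286.2 kN/m; ΣW sinα = 107.3 kN/m
Resisting = 25.8 + 286.2·tan28.2° = 25.8 + 153.5 = 179.3 kN/m
FS = 179.3 / 107.3 = 1.671

FS = 1.67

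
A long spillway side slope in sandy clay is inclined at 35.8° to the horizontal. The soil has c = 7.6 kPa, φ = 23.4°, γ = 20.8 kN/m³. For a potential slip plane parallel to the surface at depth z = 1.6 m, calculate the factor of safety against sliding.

For an infinite slope with a slip plane parallel to the surface (no pore pressure): FS = [c + γz cos²β tanφ] / [γz sinβ cosβ].
γz = 20.8·1.6 = 33.28 kN/m²
Numerator = 7.6 + 33.28·cos²35.8°·tan23.4° = 7.6 + 33.28·0.6578·0.4327 = 17.074 kPa
Denominator = 33.28·sin35.8°·cos35.8° = 33.28·0.5850·0.8111 = 15.789 kPa
FS = 17.074 / 15.789 = 1.081

FS = 1.08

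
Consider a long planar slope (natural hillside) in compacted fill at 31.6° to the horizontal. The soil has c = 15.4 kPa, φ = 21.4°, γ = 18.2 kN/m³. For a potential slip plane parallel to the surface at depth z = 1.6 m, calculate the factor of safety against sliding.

For an infinite slope with a slip plane parallel to the surface (no pore pressure): FS = [c + γz cos²β tanφ] / [γz sinβ cosβ].
γz = 18.2·1.6 = 29.12 kN/m²
Numerator = 15.4 + 29.12·cos²31.6°·tan21.4° = 15.4 + 29.12·0.7254·0.3919 = 23.679 kPa
Denominator = 29.12·sin31.6°·cos31.6° = 29.12·0.5240·0.8517 = 12.996 kPa
FS = 23.679 / 12.996 = 1.822

FS = 1.82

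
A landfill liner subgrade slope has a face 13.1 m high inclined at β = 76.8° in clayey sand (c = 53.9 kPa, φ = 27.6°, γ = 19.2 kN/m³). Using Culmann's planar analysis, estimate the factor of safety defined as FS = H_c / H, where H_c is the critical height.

H_c = (4c/γ) · sinβ cosφ / [1 − cos(β − φ)]
    = (4·53.9/19.2) · sin76.8°·cos27.6° / [1 − cos49.2°]
    = 11.229 · 0.8628 / 0.3466 = 27.95 m
FS = H_c / H = 27.95 / 13.1 = 2.134

FS = 2.13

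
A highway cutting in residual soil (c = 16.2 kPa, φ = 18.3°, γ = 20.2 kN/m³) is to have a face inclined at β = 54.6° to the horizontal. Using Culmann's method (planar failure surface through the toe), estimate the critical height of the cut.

H_c = 12.79 m

Culmann's analysis gives the critical failure plane at α_cr = (β + φ)/2 = (54.6 + 18.3)/2 = 36.5°, and the critical height
H_c = (4c/γ) · sinβ cosφ / [1 − cos(β − φ)]
    = (4·16.2/20.2) · sin54.6°·cos18.3° / [1 − cos(36.3°)]
    = 3.208 · 0.8151·0.9494 / [1 − 0.8059]
    = 3.208 · 0.7739 / 0.1941
    = 12.79 m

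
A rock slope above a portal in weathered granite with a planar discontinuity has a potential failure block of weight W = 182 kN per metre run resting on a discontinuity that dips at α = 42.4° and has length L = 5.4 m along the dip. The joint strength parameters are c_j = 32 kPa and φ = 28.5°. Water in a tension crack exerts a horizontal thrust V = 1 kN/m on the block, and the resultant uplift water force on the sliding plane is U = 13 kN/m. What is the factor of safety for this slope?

FS = 1.93

Resolving the block weight along and normal to the plane and applying the Mohr–Coulomb strength on the joint:
N' = W cosα − U − V sinα = 182·cos42.4° − 13 − 1·sin42.4° = 120.7 kN/m
Driving force T = W sinα + V cosα = 182·sin42.4° + 1·cos42.4° = 123.5 kN/m
Resisting force R = c_j·L + N'·tanφ = 32·5.4 + 120.7·tan28.5° = 172.8 + 65.5 = 238.3 kN/m
FS = R / T = 238.3 / 123.5 = 1.931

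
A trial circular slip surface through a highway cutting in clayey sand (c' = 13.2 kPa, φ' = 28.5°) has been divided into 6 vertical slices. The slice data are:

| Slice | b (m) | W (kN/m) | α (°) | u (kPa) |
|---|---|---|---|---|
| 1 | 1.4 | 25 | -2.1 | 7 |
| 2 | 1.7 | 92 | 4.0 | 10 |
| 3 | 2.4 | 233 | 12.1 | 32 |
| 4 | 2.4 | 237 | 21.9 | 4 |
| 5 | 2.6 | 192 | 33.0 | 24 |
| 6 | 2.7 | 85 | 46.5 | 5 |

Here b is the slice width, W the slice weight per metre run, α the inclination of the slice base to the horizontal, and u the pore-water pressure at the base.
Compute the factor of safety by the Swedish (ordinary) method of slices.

FS = 1.66

Ordinary method of slices: FS = Σ[c'·Δl_i + (W_i cosα_i − u_i·Δl_i)·tanφ'] / Σ W_i sinα_i, with Δl_i = b_i / cosα_i.
Slice 1: Δl = 1.4/cos(-2.1°) = 1.401 m; N'_1 = 25·cos(-2.1°) − 7·1.401 = 15.2; c'Δl = 18.49; W sinα = -0.9
Slice 2: Δl = 1.7/cos4.0° = 1.704 m; N'_2 = 92·cos4.0° − 10·1.704 = 74.7; c'Δl = 22.49; W sinα = 6.4
Slice 3: Δl = 2.4/cos12.1° = 2.455 m; N'_3 = 233·cos12.1° − 32·2.455 = 149.3; c'Δl = 32.40; W sinα = 48.8
Slice 4: Δl = 2.4/cos21.9° = 2.587 m; N'_4 = 237·cos21.9° − 4·2.587 = 209.6; c'Δl = 34.14; W sinα = 88.4
Slice 5: Δl = 2.6/cos33.0° = 3.100 m; N'_5 = 192·cos33.0° − 24·3.100 = 86.6; c'Δl = 40.92; W sinα = 104.6
Slice 6: Δl = 2.7/cos46.5° = 3.922 m; N'_6 = 85·cos46.5° − 5·3.922 = 38.9; c'Δl = 51.78; W sinα = 61.7
Σc'Δl = 200.2 kN/m; ΣN' = 574.3 kN/m; ΣW sinα = 309.0 kN/m
Resisting = 200.2 + 574.3·tan28.5° = 200.2 + 311.8 = 512.0 kN/m
FS = 512.0 / 309.0 = 1.657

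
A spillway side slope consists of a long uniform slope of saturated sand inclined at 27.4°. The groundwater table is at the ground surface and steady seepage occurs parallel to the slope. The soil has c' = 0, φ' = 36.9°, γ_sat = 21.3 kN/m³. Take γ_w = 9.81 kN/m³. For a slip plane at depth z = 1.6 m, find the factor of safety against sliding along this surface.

With seepage parallel to the slope and the water table at the surface, the effective normal stress on the slip plane uses the buoyant unit weight γ' = γ_sat − γ_w while the driving shear stress uses γ_sat:
FS = [c' + γ' z cos²β tanφ'] / [γ_sat z sinβ cosβ]
(For c' = 0 this reduces to FS = (γ'/γ_sat)·tanφ'/tanβ.)
γ' = 21.3 − 9.81 = 11.49 kN/m³
Numerator = 0.0 + 11.49·1.6·cos²27.4°·tan36.9° = 0.0 + 11.49·1.6·0.7882·0.7508 = 10.880 kPa
Denominator = 21.3·1.6·sin27.4°·cos27.4° = 21.3·1.6·0.4602·0.8878 = 13.924 kPa
FS = 10.880 / 13.924 = 0.781

FS = 0.78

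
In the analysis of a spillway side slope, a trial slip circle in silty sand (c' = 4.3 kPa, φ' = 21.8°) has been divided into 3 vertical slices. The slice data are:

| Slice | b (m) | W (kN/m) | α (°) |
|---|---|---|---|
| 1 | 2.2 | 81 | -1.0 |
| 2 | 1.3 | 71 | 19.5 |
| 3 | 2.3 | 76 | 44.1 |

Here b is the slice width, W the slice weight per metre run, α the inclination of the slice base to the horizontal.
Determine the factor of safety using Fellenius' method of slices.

Ordinary method of slices: FS = Σ[c'·Δl_i + (W_i cosα_i)·tanφ'] / Σ W_i sinα_i, with Δl_i = b_i / cosα_i.
Slice 1: Δl = 2.2/cos(-1.0°) = 2.200 m; N'_1 = 81·cos(-1.0°) = 81.0; c'Δl = 9.46; W sinα = -1.4
Slice 2: Δl = 1.3/cos19.5° = 1.379 m; N'_2 = 71·cos19.5° = 66.9; c'Δl = 5.93; W sinα = 23.7
Slice 3: Δl = 2.3/cos44.1° = 3.203 m; N'_3 = 76·cos44.1° = 54.6; c'Δl = 13.77; W sinα = 52.9
Σc'Δl = 29.2 kN/m; ΣN' = 202.5 kN/m; ΣW sinα = 75.2 kN/m
Resisting = 29.2 + 202.5·tan21.8° = 29.2 + 81.0 = 110.2 kN/m
FS = 110.2 / 75.2 = 1.465

FS = 1.47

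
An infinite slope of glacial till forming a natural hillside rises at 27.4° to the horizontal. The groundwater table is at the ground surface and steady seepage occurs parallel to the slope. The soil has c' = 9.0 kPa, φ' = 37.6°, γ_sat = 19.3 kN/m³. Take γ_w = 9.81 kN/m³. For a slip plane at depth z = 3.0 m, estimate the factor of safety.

With seepage parallel to the slope and the water table at the surface, the effective normal stress on the slip plane uses the buoyant unit weight γ' = γ_sat − γ_w while the driving shear stress uses γ_sat:
FS = [c' + γ' z cos²β tanφ'] / [γ_sat z sinβ cosβ]
γ' = 19.3 − 9.81 = 9.49 kN/m³
Numerator = 9.0 + 9.49·3.0·cos²27.4°·tan37.6° = 9.0 + 9.49·3.0·0.7882·0.7701 = 26.282 kPa
Denominator = 19.3·3.0·sin27.4°·cos27.4° = 19.3·3.0·0.4602·0.8878 = 23.656 kPa
FS = 26.282 / 23.656 = 1.111

FS = 1.11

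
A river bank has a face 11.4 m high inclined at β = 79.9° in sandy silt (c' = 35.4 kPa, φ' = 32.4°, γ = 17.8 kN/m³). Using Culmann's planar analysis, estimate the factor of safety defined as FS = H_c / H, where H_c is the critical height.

FS = 1.79

H_c = (4c'/γ) · sinβ cosφ' / [1 − cos(β − φ')]
    = (4·35.4/17.8) · sin79.9°·cos32.4° / [1 − cos47.5°]
    = 7.955 · 0.8312 / 0.3244 = 20.38 m
FS = H_c / H = 20.38 / 11.4 = 1.788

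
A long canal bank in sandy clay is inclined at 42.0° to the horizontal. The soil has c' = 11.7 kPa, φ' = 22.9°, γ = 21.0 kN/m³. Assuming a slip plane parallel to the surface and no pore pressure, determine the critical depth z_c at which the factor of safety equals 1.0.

Setting FS = 1.00 in FS = [c' + γz cos²β tanφ'] / [γz sinβ cosβ] and solving for z:
z = c' / [γ cosβ (FS·sinβ − cosβ·tanφ')]
  = 11.7 / [21.0·cos42.0°·(1.00·sin42.0° − cos42.0°·tan22.9°)]
  = 11.7 / [21.0·0.7431·(1.00·0.6691 − 0.7431·0.4224)]
  = 11.7 / 5.5435 = 2.111 m

z_c = 2.11 m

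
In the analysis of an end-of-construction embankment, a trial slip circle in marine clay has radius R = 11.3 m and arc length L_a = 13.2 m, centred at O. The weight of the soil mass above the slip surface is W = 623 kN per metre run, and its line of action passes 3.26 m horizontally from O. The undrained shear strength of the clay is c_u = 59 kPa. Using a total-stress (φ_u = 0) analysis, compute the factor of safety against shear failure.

FS = 4.33

Taking moments about the centre O, the resisting moment is provided by the undrained shear strength acting along the arc:
M_R = c_u·L_a·R = 59·13.20·11.3 = 8800.4 kN·m/m
M_D = W·d = 623·3.26 = 2031.0 kN·m/m
FS = M_R / M_D = 8800.4 / 2031.0 = 4.333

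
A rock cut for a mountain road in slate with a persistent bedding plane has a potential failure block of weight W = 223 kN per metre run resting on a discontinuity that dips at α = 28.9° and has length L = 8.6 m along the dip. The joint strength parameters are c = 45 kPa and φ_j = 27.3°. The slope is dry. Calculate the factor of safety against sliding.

Resolving the block weight along and normal to the plane and applying the Mohr–Coulomb strength on the joint:
N' = W cosα = 223·cos28.9° = 195.2 kN/m
Driving force T = W sinα = 223·sin28.9° = 107.8 kN/m
Resisting force R = c·L + N'·tanφ_j = 45·8.6 + 195.2·tan27.3° = 387.0 + 100.8 = 487.8 kN/m
FS = R / T = 487.8 / 107.8 = 4.526

FS = 4.53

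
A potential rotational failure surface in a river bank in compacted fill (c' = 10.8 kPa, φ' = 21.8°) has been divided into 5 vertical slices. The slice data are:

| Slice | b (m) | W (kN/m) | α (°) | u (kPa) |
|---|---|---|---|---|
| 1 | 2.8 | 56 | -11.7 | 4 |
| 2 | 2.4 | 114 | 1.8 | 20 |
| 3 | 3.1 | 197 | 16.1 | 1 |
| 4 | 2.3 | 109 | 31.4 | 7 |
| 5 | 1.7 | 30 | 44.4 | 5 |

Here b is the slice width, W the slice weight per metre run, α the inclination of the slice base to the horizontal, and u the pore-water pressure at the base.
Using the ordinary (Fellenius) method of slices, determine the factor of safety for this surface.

FS = 2.39

Ordinary method of slices: FS = Σ[c'·Δl_i + (W_i cosα_i − u_i·Δl_i)·tanφ'] / Σ W_i sinα_i, with Δl_i = b_i / cosα_i.
Slice 1: Δl = 2.8/cos(-11.7°) = 2.859 m; N'_1 = 56·cos(-11.7°) − 4·2.859 = 43.4; c'Δl = 30.88; W sinα = -11.4
Slice 2: Δl = 2.4/cos1.8° = 2.401 m; N'_2 = 114·cos1.8° − 20·2.401 = 65.9; c'Δl = 25.93; W sinα = 3.6
Slice 3: Δl = 3.1/cos16.1° = 3.227 m; N'_3 = 197·cos16.1° − 1·3.227 = 186.0; c'Δl = 34.85; W sinα = 54.6
Slice 4: Δl = 2.3/cos31.4° = 2.695 m; N'_4 = 109·cos31.4° − 7·2.695 = 74.2; c'Δl = 29.10; W sinα = 56.8
Slice 5: Δl = 1.7/cos44.4° = 2.379 m; N'_5 = 30·cos44.4° − 5·2.379 = 9.5; c'Δl = 25.70; W sinα = 21.0
Σc'Δl = 146.5 kN/m; ΣN' = 379.1 kN/m; ΣW sinα = 124.6 kN/m
Resisting = 146.5 + 379.1·tan21.8° = 146.5 + 151.6 = 298.1 kN/m
FS = 298.1 / 124.6 = 2.392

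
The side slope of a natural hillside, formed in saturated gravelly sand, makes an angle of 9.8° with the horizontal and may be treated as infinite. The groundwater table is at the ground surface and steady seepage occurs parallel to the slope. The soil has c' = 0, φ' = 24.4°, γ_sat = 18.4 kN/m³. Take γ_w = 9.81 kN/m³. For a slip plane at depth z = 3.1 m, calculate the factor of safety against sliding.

With seepage parallel to the slope and the water table at the surface, the effective normal stress on the slip plane uses the buoyant unit weight γ' = γ_sat − γ_w while the driving shear stress uses γ_sat:
FS = [c' + γ' z cos²β tanφ'] / [γ_sat z sinβ cosβ]
(For c' = 0 this reduces to FS = (γ'/γ_sat)·tanφ'/tanβ.)
γ' = 18.4 − 9.81 = 8.59 kN/m³
Numerator = 0.0 + 8.59·3.1·cos²9.8°·tan24.4° = 0.0 + 8.59·3.1·0.9710·0.4536 = 11.729 kPa
Denominator = 18.4·3.1·sin9.8°·cos9.8° = 18.4·3.1·0.1702·0.9854 = 9.567 kPa
FS = 11.729 / 9.567 = 1.226

FS = 1.23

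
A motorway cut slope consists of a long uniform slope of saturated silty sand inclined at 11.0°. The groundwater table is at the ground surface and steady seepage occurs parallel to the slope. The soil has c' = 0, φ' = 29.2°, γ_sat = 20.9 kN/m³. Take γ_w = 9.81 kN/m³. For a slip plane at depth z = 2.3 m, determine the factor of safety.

With seepage parallel to the slope and the water table at the surface, the effective normal stress on the slip plane uses the buoyant unit weight γ' = γ_sat − γ_w while the driving shear stress uses γ_sat:
FS = [c' + γ' z cos²β tanφ'] / [γ_sat z sinβ cosβ]
(For c' = 0 this reduces to FS = (γ'/γ_sat)·tanφ'/tanβ.)
γ' = 20.9 − 9.81 = 11.09 kN/m³
Numerator = 0.0 + 11.09·2.3·cos²11.0°·tan29.2° = 0.0 + 11.09·2.3·0.9636·0.5589 = 13.736 kPa
Denominator = 20.9·2.3·sin11.0°·cos11.0° = 20.9·2.3·0.1908·0.9816 = 9.004 kPa
FS = 13.736 / 9.004 = 1.526

FS = 1.53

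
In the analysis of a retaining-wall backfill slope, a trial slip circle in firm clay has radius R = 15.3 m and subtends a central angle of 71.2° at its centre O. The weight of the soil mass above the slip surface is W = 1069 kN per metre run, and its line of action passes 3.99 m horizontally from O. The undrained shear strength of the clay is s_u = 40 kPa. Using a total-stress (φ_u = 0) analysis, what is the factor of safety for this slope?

Taking moments about the centre O, the resisting moment is provided by the undrained shear strength acting along the arc:
Arc length L_a = R·θ = 15.3·(71.2°·π/180) = 15.3·1.2427 = 19.01 m
M_R = s_u·L_a·R = 40·19.01·15.3 = 11635.9 kN·m/m
M_D = W·d = 1069·3.99 = 4265.3 kN·m/m
FS = M_R / M_D = 11635.9 / 4265.3 = 2.728

FS = 2.73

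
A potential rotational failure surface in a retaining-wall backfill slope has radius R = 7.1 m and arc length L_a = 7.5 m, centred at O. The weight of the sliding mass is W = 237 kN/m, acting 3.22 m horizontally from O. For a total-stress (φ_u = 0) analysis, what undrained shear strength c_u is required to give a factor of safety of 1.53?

FS = c_u·L_a·R / (W·d), so c_u = FS·W·d / (L_a·R).
c_u = 1.53·237·3.22 / (7.50·7.1) = 1167.6 / 53.25 = 21.93 kPa

c_u = 21.9 kPa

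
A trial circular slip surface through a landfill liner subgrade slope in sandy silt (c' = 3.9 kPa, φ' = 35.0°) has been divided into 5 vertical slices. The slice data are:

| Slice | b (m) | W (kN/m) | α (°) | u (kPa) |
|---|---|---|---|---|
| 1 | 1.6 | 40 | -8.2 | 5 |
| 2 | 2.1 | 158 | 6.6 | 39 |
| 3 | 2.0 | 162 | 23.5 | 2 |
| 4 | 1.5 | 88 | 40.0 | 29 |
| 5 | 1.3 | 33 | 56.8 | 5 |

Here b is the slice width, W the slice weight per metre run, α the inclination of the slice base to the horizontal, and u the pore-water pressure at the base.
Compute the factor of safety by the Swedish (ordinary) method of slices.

Ordinary method of slices: FS = Σ[c'·Δl_i + (W_i cosα_i − u_i·Δl_i)·tanφ'] / Σ W_i sinα_i, with Δl_i = b_i / cosα_i.
Slice 1: Δl = 1.6/cos(-8.2°) = 1.617 m; N'_1 = 40·cos(-8.2°) − 5·1.617 = 31.5; c'Δl = 6.30; W sinα = -5.7
Slice 2: Δl = 2.1/cos6.6° = 2.114 m; N'_2 = 158·cos6.6° − 39·2.114 = 74.5; c'Δl = 8.24; W sinα = 18.2
Slice 3: Δl = 2.0/cos23.5° = 2.181 m; N'_3 = 162·cos23.5° − 2·2.181 = 144.2; c'Δl = 8.51; W sinα = 64.6
Slice 4: Δl = 1.5/cos40.0° = 1.958 m; N'_4 = 88·cos40.0° − 29·1.958 = 10.6; c'Δl = 7.64; W sinα = 56.6
Slice 5: Δl = 1.3/cos56.8° = 2.374 m; N'_5 = 33·cos56.8° − 5·2.374 = 6.2; c'Δl = 9.26; W sinα = 27.6
Σc'Δl = 40.0 kN/m; ΣN' = 267.0 kN/m; ΣW sinα = 161.2 kN/m
Resisting = 40.0 + 267.0·tan35.0° = 40.0 + 187.0 = 226.9 kN/m
FS = 226.9 / 161.2 = 1.408

FS = 1.41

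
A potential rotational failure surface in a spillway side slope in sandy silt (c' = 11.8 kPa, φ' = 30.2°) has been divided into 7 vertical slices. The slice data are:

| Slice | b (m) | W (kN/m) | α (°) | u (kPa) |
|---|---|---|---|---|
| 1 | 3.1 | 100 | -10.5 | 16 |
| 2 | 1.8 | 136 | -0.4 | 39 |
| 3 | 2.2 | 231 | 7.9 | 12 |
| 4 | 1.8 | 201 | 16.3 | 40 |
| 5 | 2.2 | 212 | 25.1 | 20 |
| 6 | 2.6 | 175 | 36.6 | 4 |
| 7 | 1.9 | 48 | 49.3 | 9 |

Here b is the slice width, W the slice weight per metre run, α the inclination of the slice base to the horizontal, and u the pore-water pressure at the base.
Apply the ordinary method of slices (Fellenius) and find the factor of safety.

FS = 2.07

Ordinary method of slices: FS = Σ[c'·Δl_i + (W_i cosα_i − u_i·Δl_i)·tanφ'] / Σ W_i sinα_i, with Δl_i = b_i / cosα_i.
Slice 1: Δl = 3.1/cos(-10.5°) = 3.153 m; N'_1 = 100·cos(-10.5°) − 16·3.153 = 47.9; c'Δl = 37.20; W sinα = -18.2
Slice 2: Δl = 1.8/cos(-0.4°) = 1.800 m; N'_2 = 136·cos(-0.4°) − 39·1.800 = 65.8; c'Δl = 21.24; W sinα = -0.9
Slice 3: Δl = 2.2/cos7.9° = 2.221 m; N'_3 = 231·cos7.9° − 12·2.221 = 202.2; c'Δl = 26.21; W sinα = 31.7
Slice 4: Δl = 1.8/cos16.3° = 1.875 m; N'_4 = 201·cos16.3° − 40·1.875 = 117.9; c'Δl = 22.13; W sinα = 56.4
Slice 5: Δl = 2.2/cos25.1° = 2.429 m; N'_5 = 212·cos25.1° − 20·2.429 = 143.4; c'Δl = 28.67; W sinα = 89.9
Slice 6: Δl = 2.6/cos36.6° = 3.239 m; N'_6 = 175·cos36.6° − 4·3.239 = 127.5; c'Δl = 38.22; W sinα = 104.3
Slice 7: Δl = 1.9/cos49.3° = 2.914 m; N'_7 = 48·cos49.3° − 9·2.914 = 5.1; c'Δl = 34.38; W sinα = 36.4
Σc'Δl = 208.0 kN/m; ΣN' = 709.7 kN/m; ΣW sinα = 299.7 kN/m
Resisting = 208.0 + 709.7·tan30.2° = 208.0 + 413.1 = 621.1 kN/m
FS = 621.1 / 299.7 = 2.073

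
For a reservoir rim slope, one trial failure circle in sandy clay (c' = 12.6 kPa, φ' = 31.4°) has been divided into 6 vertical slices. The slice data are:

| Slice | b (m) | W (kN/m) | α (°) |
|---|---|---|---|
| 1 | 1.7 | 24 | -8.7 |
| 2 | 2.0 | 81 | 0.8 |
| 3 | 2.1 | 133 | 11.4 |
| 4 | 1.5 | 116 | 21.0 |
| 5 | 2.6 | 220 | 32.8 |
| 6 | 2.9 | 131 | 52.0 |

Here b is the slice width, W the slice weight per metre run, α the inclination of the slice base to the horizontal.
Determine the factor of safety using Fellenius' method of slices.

FS = 1.96

Ordinary method of slices: FS = Σ[c'·Δl_i + (W_i cosα_i)·tanφ'] / Σ W_i sinα_i, with Δl_i = b_i / cosα_i.
Slice 1: Δl = 1.7/cos(-8.7°) = 1.720 m; N'_1 = 24·cos(-8.7°) = 23.7; c'Δl = 21.67; W sinα = -3.6
Slice 2: Δl = 2.0/cos0.8° = 2.000 m; N'_2 = 81·cos0.8° = 81.0; c'Δl = 25.20; W sinα = 1.1
Slice 3: Δl = 2.1/cos11.4° = 2.142 m; N'_3 = 133·cos11.4° = 130.4; c'Δl = 26.99; W sinα = 26.3
Slice 4: Δl = 1.5/cos21.0° = 1.607 m; N'_4 = 116·cos21.0° = 108.3; c'Δl = 20.24; W sinα = 41.6
Slice 5: Δl = 2.6/cos32.8° = 3.093 m; N'_5 = 220·cos32.8° = 184.9; c'Δl = 38.97; W sinα = 119.2
Slice 6: Δl = 2.9/cos52.0° = 4.710 m; N'_6 = 131·cos52.0° = 80.7; c'Δl = 59.35; W sinα = 103.2
Σc'Δl = 192.4 kN/m; ΣN' = 609.0 kN/m; ΣW sinα = 287.8 kN/m
Resisting = 192.4 + 609.0·tan31.4° = 192.4 + 371.7 = 564.1 kN/m
FS = 564.1 / 287.8 = 1.960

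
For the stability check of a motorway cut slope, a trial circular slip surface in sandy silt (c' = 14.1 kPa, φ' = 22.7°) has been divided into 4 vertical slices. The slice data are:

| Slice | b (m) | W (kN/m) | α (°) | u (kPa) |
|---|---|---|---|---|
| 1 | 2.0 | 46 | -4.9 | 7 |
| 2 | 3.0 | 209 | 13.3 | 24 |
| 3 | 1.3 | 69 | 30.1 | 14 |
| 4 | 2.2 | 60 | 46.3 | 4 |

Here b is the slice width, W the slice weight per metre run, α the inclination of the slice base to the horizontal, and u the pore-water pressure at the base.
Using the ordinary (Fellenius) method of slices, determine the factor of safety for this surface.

Ordinary method of slices: FS = Σ[c'·Δl_i + (W_i cosα_i − u_i·Δl_i)·tanφ'] / Σ W_i sinα_i, with Δl_i = b_i / cosα_i.
Slice 1: Δl = 2.0/cos(-4.9°) = 2.007 m; N'_1 = 46·cos(-4.9°) − 7·2.007 = 31.8; c'Δl = 28.30; W sinα = -3.9
Slice 2: Δl = 3.0/cos13.3° = 3.083 m; N'_2 = 209·cos13.3° − 24·3.083 = 129.4; c'Δl = 43.47; W sinα = 48.1
Slice 3: Δl = 1.3/cos30.1° = 1.503 m; N'_3 = 69·cos30.1° − 14·1.503 = 38.7; c'Δl = 21.19; W sinα = 34.6
Slice 4: Δl = 2.2/cos46.3° = 3.184 m; N'_4 = 60·cos46.3° − 4·3.184 = 28.7; c'Δl = 44.90; W sinα = 43.4
Σc'Δl = 137.9 kN/m; ΣN' = 228.6 kN/m; ΣW sinα = 122.1 kN/m
Resisting = 137.9 + 228.6·tan22.7° = 137.9 + 95.6 = 233.5 kN/m
FS = 233.5 / 122.1 = 1.912

FS = 1.91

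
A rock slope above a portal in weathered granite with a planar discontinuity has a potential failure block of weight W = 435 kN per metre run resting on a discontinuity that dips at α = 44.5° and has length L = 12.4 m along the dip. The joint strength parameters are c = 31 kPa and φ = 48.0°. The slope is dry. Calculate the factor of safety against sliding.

Resolving the block weight along and normal to the plane and applying the Mohr–Coulomb strength on the joint:
N' = W cosα = 435·cos44.5° = 310.3 kN/m
Driving force T = W sinα = 435·sin44.5° = 304.9 kN/m
Resisting force R = c·L + N'·tanφ = 31·12.4 + 310.3·tan48.0° = 384.4 + 344.6 = 729.0 kN/m
FS = R / T = 729.0 / 304.9 = 2.391

FS = 2.39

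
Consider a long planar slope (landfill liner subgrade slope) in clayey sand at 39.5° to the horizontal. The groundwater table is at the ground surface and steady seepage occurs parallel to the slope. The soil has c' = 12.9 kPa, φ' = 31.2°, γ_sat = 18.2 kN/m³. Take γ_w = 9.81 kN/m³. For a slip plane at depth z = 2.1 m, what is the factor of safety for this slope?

With seepage parallel to the slope and the water table at the surface, the effective normal stress on the slip plane uses the buoyant unit weight γ' = γ_sat − γ_w while the driving shear stress uses γ_sat:
FS = [c' + γ' z cos²β tanφ'] / [γ_sat z sinβ cosβ]
γ' = 18.2 − 9.81 = 8.39 kN/m³
Numerator = 12.9 + 8.39·2.1·cos²39.5°·tan31.2° = 12.9 + 8.39·2.1·0.5954·0.6056 = 19.253 kPa
Denominator = 18.2·2.1·sin39.5°·cos39.5° = 18.2·2.1·0.6361·0.7716 = 18.759 kPa
FS = 19.253 / 18.759 = 1.026

FS = 1.03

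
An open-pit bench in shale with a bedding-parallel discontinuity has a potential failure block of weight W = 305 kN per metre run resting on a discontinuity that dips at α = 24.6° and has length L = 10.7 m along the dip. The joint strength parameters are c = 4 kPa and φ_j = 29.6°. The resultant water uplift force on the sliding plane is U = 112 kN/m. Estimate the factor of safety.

Resolving the block weight along and normal to the plane and applying the Mohr–Coulomb strength on the joint:
N' = W cosα − U = 305·cos24.6° − 112 = 165.3 kN/m
Driving force T = W sinα = 305·sin24.6° = 127.0 kN/m
Resisting force R = c·L + N'·tanφ_j = 4·10.7 + 165.3·tan29.6° = 42.8 + 93.9 = 136.7 kN/m
FS = R / T = 136.7 / 127.0 = 1.077

FS = 1.08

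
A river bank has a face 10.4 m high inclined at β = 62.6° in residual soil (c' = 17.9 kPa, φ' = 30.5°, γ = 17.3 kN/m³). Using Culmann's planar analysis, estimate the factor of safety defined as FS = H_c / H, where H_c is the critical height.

H_c = (4c'/γ) · sinβ cosφ' / [1 − cos(β − φ')]
    = (4·17.9/17.3) · sin62.6°·cos30.5° / [1 − cos32.1°]
    = 4.139 · 0.7650 / 0.1529 = 20.71 m
FS = H_c / H = 20.71 / 10.4 = 1.991

FS = 1.99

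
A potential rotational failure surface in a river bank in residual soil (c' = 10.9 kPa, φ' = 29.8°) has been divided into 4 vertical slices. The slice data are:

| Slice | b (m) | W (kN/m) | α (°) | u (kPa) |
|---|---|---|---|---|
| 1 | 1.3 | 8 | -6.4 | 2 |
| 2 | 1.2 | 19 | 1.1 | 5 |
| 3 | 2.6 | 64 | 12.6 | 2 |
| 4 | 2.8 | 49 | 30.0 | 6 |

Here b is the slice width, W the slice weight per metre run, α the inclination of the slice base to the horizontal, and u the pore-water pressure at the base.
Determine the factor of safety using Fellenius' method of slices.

FS = 3.90

Ordinary method of slices: FS = Σ[c'·Δl_i + (W_i cosα_i − u_i·Δl_i)·tanφ'] / Σ W_i sinα_i, with Δl_i = b_i / cosα_i.
Slice 1: Δl = 1.3/cos(-6.4°) = 1.308 m; N'_1 = 8·cos(-6.4°) − 2·1.308 = 5.3; c'Δl = 14.26; W sinα = -0.9
Slice 2: Δl = 1.2/cos1.1° = 1.200 m; N'_2 = 19·cos1.1° − 5·1.200 = 13.0; c'Δl = 13.08; W sinα = 0.4
Slice 3: Δl = 2.6/cos12.6° = 2.664 m; N'_3 = 64·cos12.6° − 2·2.664 = 57.1; c'Δl = 29.04; W sinα = 14.0
Slice 4: Δl = 2.8/cos30.0° = 3.233 m; N'_4 = 49·cos30.0° − 6·3.233 = 23.0; c'Δl = 35.24; W sinα = 24.5
Σc'Δl = 91.6 kN/m; ΣN' = 98.5 kN/m; ΣW sinα = 37.9 kN/m
Resisting = 91.6 + 98.5·tan29.8° = 91.6 + 56.4 = 148.0 kN/m
FS = 148.0 / 37.9 = 3.902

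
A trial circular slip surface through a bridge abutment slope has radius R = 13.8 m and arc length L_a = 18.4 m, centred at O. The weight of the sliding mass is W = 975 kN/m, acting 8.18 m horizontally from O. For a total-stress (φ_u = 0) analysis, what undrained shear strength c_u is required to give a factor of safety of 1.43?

FS = c_u·L_a·R / (W·d), so c_u = FS·W·d / (L_a·R).
c_u = 1.43·975·8.18 / (18.40·13.8) = 11405.0 / 253.92 = 44.92 kPa

c_u = 44.9 kPa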